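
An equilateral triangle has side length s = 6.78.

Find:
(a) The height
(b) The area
(a) The height splits the triangle into two 30-60-90 halves: h = s·√3/2 = 6.78·1.73205/2 ≈ 11.7433/2 ≈ 5.87165
(b) Area = (√3/4)·s² = (√3/4)·6.78² = (√3/4)·45.9684 ≈ 0.433013·45.9684 ≈ 19.9049

Height = 5.872, Area = 19.9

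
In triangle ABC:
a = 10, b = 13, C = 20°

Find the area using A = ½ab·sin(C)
A = ½·a·b·sin(C) = ½·10·13·sin(20°)
sin(20°) ≈ 0.34202
A ≈ ½·130·0.34202 = 65·0.34202 ≈ 22.2313

Area = 22.23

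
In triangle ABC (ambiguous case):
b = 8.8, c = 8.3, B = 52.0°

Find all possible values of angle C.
b/sin(B) = c/sin(C)  ⇒  sin(C) = c·sin(B)/b = 8.3·sin(52.0°)/8.8
sin(52.0°) ≈ 0.788011
sin(C) ≈ 8.3·0.788011/8.8 ≈ 6.54049/8.8 ≈ 0.743237
Candidate 1: C₁ = arcsin(0.743237) ≈ 48.0079°  →  A = 180° − 52.0° − 48.0079° ≈ 79.9921° > 0, valid
Candidate 2: C₂ = 180° − C₁ ≈ 131.992°  →  A = 180° − 52.0° − 131.992° ≈ -3.9921° ≤ 0, not a valid triangle

C = 48.01° (one solution)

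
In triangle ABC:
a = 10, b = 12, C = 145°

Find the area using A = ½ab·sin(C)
A = ½·a·b·sin(C) = ½·10·12·sin(145°)
sin(145°) ≈ 0.573576
A ≈ ½·120·0.573576 = 60·0.573576 ≈ 34.4146

Area = 34.41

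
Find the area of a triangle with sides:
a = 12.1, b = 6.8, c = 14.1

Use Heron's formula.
s = (12.1 + 6.8 + 14.1)/2 = 33/2 = 16.5
s − a = 4.4, s − b = 9.7, s − c = 2.4
s(s−a)(s−b)(s−c) = 16.5·4.4·9.7·2.4 ≈ 1690.13
Area = √1690.13 ≈ 41.1112

Area = 41.11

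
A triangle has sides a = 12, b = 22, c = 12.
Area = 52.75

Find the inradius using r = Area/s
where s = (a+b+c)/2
s = (12 + 22 + 12)/2 = 46/2 = 23
r = Area/s = 52.75/23 ≈ 2.29348

r = 2.293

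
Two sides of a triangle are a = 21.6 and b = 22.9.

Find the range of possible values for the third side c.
Triangle inequality: |a − b| < c < a + b
|a − b| = |21.6 − 22.9| = 1.3
a + b = 21.6 + 22.9 = 44.5

1.3 < c < 44.5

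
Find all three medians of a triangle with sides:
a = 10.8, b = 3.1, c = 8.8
Median formula: m_a = ½√(2b² + 2c² − a²) (and cyclically). a² = 116.64, b² = 9.61, c² = 77.44.
m_a = ½√(2·9.61 + 2·77.44 − 116.64) = ½√57.46 ≈ ½·7.58024 ≈ 3.79012
m_b = ½√(2·116.64 + 2·77.44 − 9.61) = ½√378.55 ≈ ½·19.4564 ≈ 9.72818
m_c = ½√(2·116.64 + 2·9.61 − 77.44) = ½√175.06 ≈ ½·13.231 ≈ 6.61551

m_a = 3.79, m_b = 9.728, m_c = 6.616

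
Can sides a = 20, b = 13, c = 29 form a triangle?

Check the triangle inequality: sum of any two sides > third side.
a + b vs c: 20 + 13 = 33 > 29  ✓
a + c vs b: 20 + 29 = 49 > 13  ✓
b + c vs a: 13 + 29 = 42 > 20  ✓

Yes, triangle inequality satisfied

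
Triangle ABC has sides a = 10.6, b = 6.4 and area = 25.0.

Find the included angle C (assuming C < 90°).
Area = ½·a·b·sin(C)  ⇒  sin(C) = 2·Area/(a·b) = 2·25.0/(10.6·6.4) = 50/67.84 ≈ 0.737028
C = arcsin(0.737028) ≈ 47.4789° (taking the acute solution since C < 90°)

C = 47.48°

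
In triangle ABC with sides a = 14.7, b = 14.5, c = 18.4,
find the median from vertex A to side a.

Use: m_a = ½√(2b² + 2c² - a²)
m_a = ½√(2·14.5² + 2·18.4² − 14.7²) = ½√(2·210.25 + 2·338.56 − 216.09) = ½√(420.5 + 677.12 − 216.09) = ½√881.53
√881.53 ≈ 29.6906, so m_a ≈ 14.8453

m_a = 14.85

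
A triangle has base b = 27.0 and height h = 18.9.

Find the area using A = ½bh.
A = ½·b·h = ½·27.0·18.9 = ½·510.3 = 255.15

Area = 255.15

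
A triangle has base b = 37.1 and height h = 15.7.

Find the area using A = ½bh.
A = ½·b·h = ½·37.1·15.7 = ½·582.47 = 291.235

Area = 291.235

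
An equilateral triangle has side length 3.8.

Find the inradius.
r = Area/s with s the semi-perimeter.
Area = (√3/4)·3.8² = (√3/4)·14.44 ≈ 0.433013·14.44 ≈ 6.2527
s = 3·3.8/2 = 5.7
r ≈ 6.2527/5.7 ≈ 1.09697
(Equivalently r = side/(2√3) = 3.8/3.4641 ≈ 1.09697.)

r = 1.097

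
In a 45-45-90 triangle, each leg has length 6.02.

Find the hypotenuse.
In a 45-45-90 triangle the sides are in ratio 1 : 1 : √2, so hypotenuse = leg·√2.
Hypotenuse = 6.02·√2 ≈ 6.02·1.41421 ≈ 8.51357

Hypotenuse = 6.02√2 = 8.514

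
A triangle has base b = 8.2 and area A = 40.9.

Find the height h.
A = ½·b·h  ⇒  h = 2A/b = 2·40.9/8.2 = 81.8/8.2 ≈ 9.97561

h = 9.976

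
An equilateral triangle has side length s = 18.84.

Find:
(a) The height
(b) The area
(a) The height splits the triangle into two 30-60-90 halves: h = s·√3/2 = 18.84·1.73205/2 ≈ 32.6318/2 ≈ 16.3159
(b) Area = (√3/4)·s² = (√3/4)·18.84² = (√3/4)·354.9456 ≈ 0.433013·354.9456 ≈ 153.696

Height = 16.32, Area = 153.7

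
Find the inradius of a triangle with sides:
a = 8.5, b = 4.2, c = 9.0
r = Area/s where s is the semi-perimeter.
s = (8.5 + 4.2 + 9.0)/2 = 21.7/2 = 10.85
Area = √(s(s−a)(s−b)(s−c)) = √(10.85·2.35·6.65·1.85) ≈ √313.683 ≈ 17.7111
r ≈ 17.7111/10.85 ≈ 1.63236

r = 1.632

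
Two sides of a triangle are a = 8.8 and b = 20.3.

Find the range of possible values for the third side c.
Triangle inequality: |a − b| < c < a + b
|a − b| = |8.8 − 20.3| = 11.5
a + b = 8.8 + 20.3 = 29.1

11.5 < c < 29.1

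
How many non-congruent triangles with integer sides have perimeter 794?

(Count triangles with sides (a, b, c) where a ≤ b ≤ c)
Let a ≤ b ≤ c with a + b + c = 794. The only binding inequality is a + b > c, i.e. 794 − c > c, so c < 794/2; and c ≥ 794/3 since c is the largest side.
So 265 ≤ c ≤ 396. For each c, b runs from ⌈(794 − c)/2⌉ up to c (then a = 794 − b − c satisfies 1 ≤ a ≤ b automatically), giving c − ⌈(794 − c)/2⌉ + 1 choices.
Summing over c: 1 + 3 + 4 + 6 + … + 196 + 198  (132 terms, c = 265, …, 396) = 13134
Check (closed form: nearest integer to p²/48 for even p, (p+3)²/48 for odd p): 794²/48 = 630436/48 ≈ 13134.08 → 13134

13134 triangles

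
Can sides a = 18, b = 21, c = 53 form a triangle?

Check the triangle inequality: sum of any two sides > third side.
a + b vs c: 18 + 21 = 39 ≤ 53  ✗
a + c vs b: 18 + 53 = 71 > 21  ✓
b + c vs a: 21 + 53 = 74 > 18  ✓

No: 18 + 21 = 39 is not > 53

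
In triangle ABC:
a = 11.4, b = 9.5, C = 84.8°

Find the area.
Two sides and the included angle (SAS): A = ½·a·b·sin(C) = ½·11.4·9.5·sin(84.8°)
sin(84.8°) ≈ 0.995884
A ≈ ½·108.3·0.995884 = 54.15·0.995884 ≈ 53.9271

Area = 53.93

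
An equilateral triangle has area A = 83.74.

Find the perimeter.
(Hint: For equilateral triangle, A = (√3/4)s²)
A = (√3/4)s²  ⇒  s² = 4A/√3 = 4·83.74/√3 = 334.96/1.73205 ≈ 193.389
s ≈ √193.389 ≈ 13.9064
Perimeter = 3s ≈ 3·13.9064 ≈ 41.7193

Perimeter = 41.72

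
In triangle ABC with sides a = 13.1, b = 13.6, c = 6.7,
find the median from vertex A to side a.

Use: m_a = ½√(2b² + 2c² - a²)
m_a = ½√(2·13.6² + 2·6.7² − 13.1²) = ½√(2·184.96 + 2·44.89 − 171.61) = ½√(369.92 + 89.78 − 171.61) = ½√288.09
√288.09 ≈ 16.9732, so m_a ≈ 8.48661

m_a = 8.487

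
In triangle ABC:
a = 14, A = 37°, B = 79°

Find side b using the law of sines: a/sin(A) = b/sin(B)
a/sin(A) = b/sin(B)  ⇒  b = a·sin(B)/sin(A) = 14·sin(79°)/sin(37°)
sin(79°) ≈ 0.981627, sin(37°) ≈ 0.601815
b ≈ 14·0.981627/0.601815 ≈ 13.7428/0.601815 ≈ 22.8356

b = 22.84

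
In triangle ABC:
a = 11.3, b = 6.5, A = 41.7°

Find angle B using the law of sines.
a/sin(A) = b/sin(B)  ⇒  sin(B) = b·sin(A)/a = 6.5·sin(41.7°)/11.3
sin(41.7°) ≈ 0.66523
sin(B) ≈ 6.5·0.66523/11.3 ≈ 4.324/11.3 ≈ 0.382655
B = arcsin(0.382655) ≈ 22.4982°
(Since b ≤ a we need B ≤ A, so the obtuse alternative 180° − 22.4982° ≈ 157.502° is rejected.)

B = 22.5°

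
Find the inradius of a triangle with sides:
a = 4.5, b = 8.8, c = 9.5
r = Area/s where s is the semi-perimeter.
s = (4.5 + 8.8 + 9.5)/2 = 22.8/2 = 11.4
Area = √(s(s−a)(s−b)(s−c)) = √(11.4·6.9·2.6·1.9) ≈ √388.58 ≈ 19.7124
r ≈ 19.7124/11.4 ≈ 1.72916

r = 1.729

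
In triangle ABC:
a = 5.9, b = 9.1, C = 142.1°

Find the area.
Two sides and the included angle (SAS): A = ½·a·b·sin(C) = ½·5.9·9.1·sin(142.1°)
sin(142.1°) ≈ 0.614285
A ≈ ½·53.69·0.614285 = 26.845·0.614285 ≈ 16.4905

Area = 16.49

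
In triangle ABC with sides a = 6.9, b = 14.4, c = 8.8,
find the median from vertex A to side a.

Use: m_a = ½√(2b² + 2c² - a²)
m_a = ½√(2·14.4² + 2·8.8² − 6.9²) = ½√(2·207.36 + 2·77.44 − 47.61) = ½√(414.72 + 154.88 − 47.61) = ½√521.99
√521.99 ≈ 22.8471, so m_a ≈ 11.4236

m_a = 11.42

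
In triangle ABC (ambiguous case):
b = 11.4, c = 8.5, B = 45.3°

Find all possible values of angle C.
b/sin(B) = c/sin(C)  ⇒  sin(C) = c·sin(B)/b = 8.5·sin(45.3°)/11.4
sin(45.3°) ≈ 0.710799
sin(C) ≈ 8.5·0.710799/11.4 ≈ 6.0418/11.4 ≈ 0.529982
Candidate 1: C₁ = arcsin(0.529982) ≈ 32.0042°  →  A = 180° − 45.3° − 32.0042° ≈ 102.696° > 0, valid
Candidate 2: C₂ = 180° − C₁ ≈ 147.996°  →  A = 180° − 45.3° − 147.996° ≈ -13.2958° ≤ 0, not a valid triangle

C = 32° (one solution)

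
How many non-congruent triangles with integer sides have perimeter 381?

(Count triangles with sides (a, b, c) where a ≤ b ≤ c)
Let a ≤ b ≤ c with a + b + c = 381. The only binding inequality is a + b > c, i.e. 381 − c > c, so c < 381/2; and c ≥ 381/3 since c is the largest side.
So 127 ≤ c ≤ 190. For each c, b runs from ⌈(381 − c)/2⌉ up to c (then a = 381 − b − c satisfies 1 ≤ a ≤ b automatically), giving c − ⌈(381 − c)/2⌉ + 1 choices.
Summing over c: 1 + 2 + 4 + 5 + … + 94 + 95  (64 terms, c = 127, …, 190) = 3072
Check (closed form: nearest integer to p²/48 for even p, (p+3)²/48 for odd p): (381+3)²/48 = 384²/48 = 147456/48 ≈ 3072.00 → 3072

3072 triangles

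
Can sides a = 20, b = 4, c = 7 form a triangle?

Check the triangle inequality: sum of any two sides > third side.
a + b vs c: 20 + 4 = 24 > 7  ✓
a + c vs b: 20 + 7 = 27 > 4  ✓
b + c vs a: 4 + 7 = 11 ≤ 20  ✗

No: 4 + 7 = 11 is not > 20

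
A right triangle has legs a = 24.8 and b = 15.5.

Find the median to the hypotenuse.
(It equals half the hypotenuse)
Hypotenuse c = √(a² + b²) = √(615.04 + 240.25) = √855.29 ≈ 29.2453
Median to hypotenuse = c/2 ≈ 29.2453/2 ≈ 14.6227

Median = 14.62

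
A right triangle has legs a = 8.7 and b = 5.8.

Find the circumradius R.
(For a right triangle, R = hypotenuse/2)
Hypotenuse c = √(a² + b²) = √(75.69 + 33.64) = √109.33 ≈ 10.4561
R = c/2 ≈ 10.4561/2 ≈ 5.22805

R = 5.228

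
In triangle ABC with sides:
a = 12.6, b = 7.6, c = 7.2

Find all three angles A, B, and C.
Law of cosines for each angle (a² = 158.76, b² = 57.76, c² = 51.84):
cos(A) = (b² + c² − a²)/(2bc) = (57.76 + 51.84 − 158.76)/(2·7.6·7.2) = -49.16/109.44 ≈ -0.449196  ⇒  A ≈ 116.692°
cos(B) = (a² + c² − b²)/(2ac) = (158.76 + 51.84 − 57.76)/(2·12.6·7.2) = 152.84/181.44 ≈ 0.842372  ⇒  B ≈ 32.6085°
cos(C) = (a² + b² − c²)/(2ab) = (158.76 + 57.76 − 51.84)/(2·12.6·7.6) = 164.68/191.52 ≈ 0.859858  ⇒  C ≈ 30.6994°
Check: A + B + C ≈ 180°

A = 116.7°, B = 32.61°, C = 30.7°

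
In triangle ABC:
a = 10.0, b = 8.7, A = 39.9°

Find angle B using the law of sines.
a/sin(A) = b/sin(B)  ⇒  sin(B) = b·sin(A)/a = 8.7·sin(39.9°)/10.0
sin(39.9°) ≈ 0.64145
sin(B) ≈ 8.7·0.64145/10.0 ≈ 5.58061/10.0 ≈ 0.558061
B = arcsin(0.558061) ≈ 33.9218°
(Since b ≤ a we need B ≤ A, so the obtuse alternative 180° − 33.9218° ≈ 146.078° is rejected.)

B = 33.92°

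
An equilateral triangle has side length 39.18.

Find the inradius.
r = Area/s with s the semi-perimeter.
Area = (√3/4)·39.18² = (√3/4)·1535.0724 ≈ 0.433013·1535.0724 ≈ 664.706
s = 3·39.18/2 = 58.77
r ≈ 664.706/58.77 ≈ 11.3103
(Equivalently r = side/(2√3) = 39.18/3.4641 ≈ 11.3103.)

r = 11.31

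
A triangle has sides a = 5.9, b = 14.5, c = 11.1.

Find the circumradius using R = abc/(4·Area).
First find the area with Heron's formula.
s = (5.9 + 14.5 + 11.1)/2 = 15.75
Area = √(s(s−a)(s−b)(s−c)) = √(15.75·9.85·1.25·4.65) ≈ √901.737 ≈ 30.0289
abc = 5.9·14.5·11.1 = 949.605
R = abc/(4·Area) ≈ 949.605/(4·30.0289) = 949.605/120.116 ≈ 7.90575

R = 7.906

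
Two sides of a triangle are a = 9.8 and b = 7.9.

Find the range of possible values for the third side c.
Triangle inequality: |a − b| < c < a + b
|a − b| = |9.8 − 7.9| = 1.9
a + b = 9.8 + 7.9 = 17.7

1.9 < c < 17.7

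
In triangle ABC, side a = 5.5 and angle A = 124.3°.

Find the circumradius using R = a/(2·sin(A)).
R = a/(2·sin(A)) = 5.5/(2·sin(124.3°))
sin(124.3°) ≈ 0.826098
R ≈ 5.5/(2·0.826098) = 5.5/1.6522 ≈ 3.3289

R = 3.329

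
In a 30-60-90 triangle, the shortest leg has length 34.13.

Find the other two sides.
In a 30-60-90 triangle the sides are in ratio 1 : √3 : 2 (short leg : long leg : hypotenuse).
Long leg = 34.13·√3 ≈ 34.13·1.73205 ≈ 59.1149
Hypotenuse = 2·34.13 = 68.26

Long leg = 34.13√3 = 59.11, Hypotenuse = 68.26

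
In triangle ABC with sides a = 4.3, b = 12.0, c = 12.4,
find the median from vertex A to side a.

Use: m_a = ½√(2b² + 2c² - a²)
m_a = ½√(2·12.0² + 2·12.4² − 4.3²) = ½√(2·144 + 2·153.76 − 18.49) = ½√(288 + 307.52 − 18.49) = ½√577.03
√577.03 ≈ 24.0214, so m_a ≈ 12.0107

m_a = 12.01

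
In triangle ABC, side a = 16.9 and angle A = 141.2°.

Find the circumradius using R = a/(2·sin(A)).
R = a/(2·sin(A)) = 16.9/(2·sin(141.2°))
sin(141.2°) ≈ 0.626604
R ≈ 16.9/(2·0.626604) = 16.9/1.25321 ≈ 13.4854

R = 13.49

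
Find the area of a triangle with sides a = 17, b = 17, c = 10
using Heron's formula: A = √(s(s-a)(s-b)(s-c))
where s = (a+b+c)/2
s = (17 + 17 + 10)/2 = 44/2 = 22
s − a = 5, s − b = 5, s − c = 12
s(s−a)(s−b)(s−c) = 22·5·5·12 = 6600
Area = √6600 ≈ 81.2404

s = 22.0, Area = 81.24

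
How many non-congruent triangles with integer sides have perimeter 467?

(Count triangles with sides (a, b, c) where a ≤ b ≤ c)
Let a ≤ b ≤ c with a + b + c = 467. The only binding inequality is a + b > c, i.e. 467 − c > c, so c < 467/2; and c ≥ 467/3 since c is the largest side.
So 156 ≤ c ≤ 233. For each c, b runs from ⌈(467 − c)/2⌉ up to c (then a = 467 − b − c satisfies 1 ≤ a ≤ b automatically), giving c − ⌈(467 − c)/2⌉ + 1 choices.
Summing over c: 1 + 3 + 4 + 6 + … + 115 + 117  (78 terms, c = 156, …, 233) = 4602
Check (closed form: nearest integer to p²/48 for even p, (p+3)²/48 for odd p): (467+3)²/48 = 470²/48 = 220900/48 ≈ 4602.08 → 4602

4602 triangles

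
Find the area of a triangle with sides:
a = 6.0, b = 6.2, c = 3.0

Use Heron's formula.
s = (6.0 + 6.2 + 3.0)/2 = 15.2/2 = 7.6
s − a = 1.6, s − b = 1.4, s − c = 4.6
s(s−a)(s−b)(s−c) = 7.6·1.6·1.4·4.6 ≈ 78.3104
Area = √78.3104 ≈ 8.84932

Area = 8.849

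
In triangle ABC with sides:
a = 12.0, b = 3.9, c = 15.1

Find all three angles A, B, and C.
Law of cosines for each angle (a² = 144, b² = 15.21, c² = 228.01):
cos(A) = (b² + c² − a²)/(2bc) = (15.21 + 228.01 − 144)/(2·3.9·15.1) = 99.22/117.78 ≈ 0.842418  ⇒  A ≈ 32.6037°
cos(B) = (a² + c² − b²)/(2ac) = (144 + 228.01 − 15.21)/(2·12.0·15.1) = 356.8/362.4 ≈ 0.984547  ⇒  B ≈ 10.0855°
cos(C) = (a² + b² − c²)/(2ab) = (144 + 15.21 − 228.01)/(2·12.0·3.9) = -68.8/93.6 ≈ -0.735043  ⇒  C ≈ 137.311°
Check: A + B + C ≈ 180°

A = 32.6°, B = 10.09°, C = 137.3°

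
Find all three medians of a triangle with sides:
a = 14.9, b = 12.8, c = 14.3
Median formula: m_a = ½√(2b² + 2c² − a²) (and cyclically). a² = 222.01, b² = 163.84, c² = 204.49.
m_a = ½√(2·163.84 + 2·204.49 − 222.01) = ½√514.65 ≈ ½·22.6859 ≈ 11.3429
m_b = ½√(2·222.01 + 2·204.49 − 163.84) = ½√689.16 ≈ ½·26.2519 ≈ 13.1259
m_c = ½√(2·222.01 + 2·163.84 − 204.49) = ½√567.21 ≈ ½·23.8162 ≈ 11.9081

m_a = 11.34, m_b = 13.13, m_c = 11.91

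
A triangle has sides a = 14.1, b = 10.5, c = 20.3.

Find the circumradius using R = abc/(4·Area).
First find the area with Heron's formula.
s = (14.1 + 10.5 + 20.3)/2 = 22.45
Area = √(s(s−a)(s−b)(s−c)) = √(22.45·8.35·11.95·2.15) ≈ √4816.25 ≈ 69.3992
abc = 14.1·10.5·20.3 = 3005.415
R = abc/(4·Area) ≈ 3005.415/(4·69.3992) = 3005.415/277.597 ≈ 10.8265

R = 10.83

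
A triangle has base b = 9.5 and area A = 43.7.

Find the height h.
A = ½·b·h  ⇒  h = 2A/b = 2·43.7/9.5 = 87.4/9.5 ≈ 9.2

h = 9.2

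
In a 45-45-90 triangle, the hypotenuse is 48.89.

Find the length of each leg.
In a 45-45-90 triangle hypotenuse = leg·√2, so leg = hypotenuse/√2.
Leg = 48.89/√2 ≈ 48.89/1.41421 ≈ 34.5705

Each leg = 34.57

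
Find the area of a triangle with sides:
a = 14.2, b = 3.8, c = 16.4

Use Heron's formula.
s = (14.2 + 3.8 + 16.4)/2 = 34.4/2 = 17.2
s − a = 3, s − b = 13.4, s − c = 0.8
s(s−a)(s−b)(s−c) = 17.2·3·13.4·0.8 ≈ 553.152
Area = √553.152 ≈ 23.5192

Area = 23.52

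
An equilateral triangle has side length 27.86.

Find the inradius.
r = Area/s with s the semi-perimeter.
Area = (√3/4)·27.86² = (√3/4)·776.1796 ≈ 0.433013·776.1796 ≈ 336.096
s = 3·27.86/2 = 41.79
r ≈ 336.096/41.79 ≈ 8.04249
(Equivalently r = side/(2√3) = 27.86/3.4641 ≈ 8.04249.)

r = 8.042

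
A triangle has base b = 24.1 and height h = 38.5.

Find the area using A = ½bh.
A = ½·b·h = ½·24.1·38.5 = ½·927.85 = 463.925

Area = 463.925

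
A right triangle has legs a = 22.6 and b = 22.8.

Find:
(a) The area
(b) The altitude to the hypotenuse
(a) The legs are perpendicular, so Area = ½·a·b = ½·22.6·22.8 = ½·515.28 = 257.64
(b) Hypotenuse c = √(a² + b²) = √(510.76 + 519.84) = √1030.6 ≈ 32.103
    Area = ½·c·h_c  ⇒  h_c = 2·Area/c = 515.28/32.103 ≈ 16.0509

Area = 257.64, h_c = 16.05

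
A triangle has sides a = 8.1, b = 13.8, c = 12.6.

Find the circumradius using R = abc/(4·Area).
First find the area with Heron's formula.
s = (8.1 + 13.8 + 12.6)/2 = 17.25
Area = √(s(s−a)(s−b)(s−c)) = √(17.25·9.15·3.45·4.65) ≈ √2532.11 ≈ 50.3201
abc = 8.1·13.8·12.6 = 1408.428
R = abc/(4·Area) ≈ 1408.428/(4·50.3201) = 1408.428/201.28 ≈ 6.99735

R = 6.997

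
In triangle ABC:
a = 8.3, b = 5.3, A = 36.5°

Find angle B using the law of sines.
a/sin(A) = b/sin(B)  ⇒  sin(B) = b·sin(A)/a = 5.3·sin(36.5°)/8.3
sin(36.5°) ≈ 0.594823
sin(B) ≈ 5.3·0.594823/8.3 ≈ 3.15256/8.3 ≈ 0.379827
B = arcsin(0.379827) ≈ 22.3229°
(Since b ≤ a we need B ≤ A, so the obtuse alternative 180° − 22.3229° ≈ 157.677° is rejected.)

B = 22.32°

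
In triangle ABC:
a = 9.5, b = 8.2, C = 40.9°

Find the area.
Two sides and the included angle (SAS): A = ½·a·b·sin(C) = ½·9.5·8.2·sin(40.9°)
sin(40.9°) ≈ 0.654741
A ≈ ½·77.9·0.654741 = 38.95·0.654741 ≈ 25.5022

Area = 25.5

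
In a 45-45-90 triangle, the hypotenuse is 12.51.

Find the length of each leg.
In a 45-45-90 triangle hypotenuse = leg·√2, so leg = hypotenuse/√2.
Leg = 12.51/√2 ≈ 12.51/1.41421 ≈ 8.84591

Each leg = 8.846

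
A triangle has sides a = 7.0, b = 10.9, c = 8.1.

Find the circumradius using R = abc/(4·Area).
First find the area with Heron's formula.
s = (7.0 + 10.9 + 8.1)/2 = 13
Area = √(s(s−a)(s−b)(s−c)) = √(13·6·2.1·4.9) ≈ √802.62 ≈ 28.3305
abc = 7.0·10.9·8.1 = 618.03
R = abc/(4·Area) ≈ 618.03/(4·28.3305) = 618.03/113.322 ≈ 5.45374

R = 5.454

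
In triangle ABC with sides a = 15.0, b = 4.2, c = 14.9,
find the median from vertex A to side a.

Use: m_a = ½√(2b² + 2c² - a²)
m_a = ½√(2·4.2² + 2·14.9² − 15.0²) = ½√(2·17.64 + 2·222.01 − 225) = ½√(35.28 + 444.02 − 225) = ½√254.3
√254.3 ≈ 15.9468, so m_a ≈ 7.97339

m_a = 7.973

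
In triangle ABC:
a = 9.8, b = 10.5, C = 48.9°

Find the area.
Two sides and the included angle (SAS): A = ½·a·b·sin(C) = ½·9.8·10.5·sin(48.9°)
sin(48.9°) ≈ 0.753563
A ≈ ½·102.9·0.753563 = 51.45·0.753563 ≈ 38.7708

Area = 38.77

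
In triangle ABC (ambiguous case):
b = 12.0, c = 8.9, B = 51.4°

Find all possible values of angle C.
b/sin(B) = c/sin(C)  ⇒  sin(C) = c·sin(B)/b = 8.9·sin(51.4°)/12.0
sin(51.4°) ≈ 0.78152
sin(C) ≈ 8.9·0.78152/12.0 ≈ 6.95553/12.0 ≈ 0.579628
Candidate 1: C₁ = arcsin(0.579628) ≈ 35.4244°  →  A = 180° − 51.4° − 35.4244° ≈ 93.1756° > 0, valid
Candidate 2: C₂ = 180° − C₁ ≈ 144.576°  →  A = 180° − 51.4° − 144.576° ≈ -15.9756° ≤ 0, not a valid triangle

C = 35.42° (one solution)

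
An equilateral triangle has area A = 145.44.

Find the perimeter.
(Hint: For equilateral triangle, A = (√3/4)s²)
A = (√3/4)s²  ⇒  s² = 4A/√3 = 4·145.44/√3 = 581.76/1.73205 ≈ 335.879
s ≈ √335.879 ≈ 18.327
Perimeter = 3s ≈ 3·18.327 ≈ 54.981

Perimeter = 54.98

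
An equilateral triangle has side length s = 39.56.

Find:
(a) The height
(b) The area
(a) The height splits the triangle into two 30-60-90 halves: h = s·√3/2 = 39.56·1.73205/2 ≈ 68.5199/2 ≈ 34.26
(b) Area = (√3/4)·s² = (√3/4)·39.56² = (√3/4)·1564.9936 ≈ 0.433013·1564.9936 ≈ 677.662

Height = 34.26, Area = 677.7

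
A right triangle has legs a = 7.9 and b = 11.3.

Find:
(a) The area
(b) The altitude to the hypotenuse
(a) The legs are perpendicular, so Area = ½·a·b = ½·7.9·11.3 = ½·89.27 = 44.635
(b) Hypotenuse c = √(a² + b²) = √(62.41 + 127.69) = √190.1 ≈ 13.7877
    Area = ½·c·h_c  ⇒  h_c = 2·Area/c = 89.27/13.7877 ≈ 6.47462

Area = 44.635, h_c = 6.475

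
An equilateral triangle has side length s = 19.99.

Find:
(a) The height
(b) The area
(a) The height splits the triangle into two 30-60-90 halves: h = s·√3/2 = 19.99·1.73205/2 ≈ 34.6237/2 ≈ 17.3118
(b) Area = (√3/4)·s² = (√3/4)·19.99² = (√3/4)·399.6001 ≈ 0.433013·399.6001 ≈ 173.032

Height = 17.31, Area = 173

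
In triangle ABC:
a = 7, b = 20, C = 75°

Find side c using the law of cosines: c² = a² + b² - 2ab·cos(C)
c² = 7² + 20² − 2·7·20·cos(75°)
cos(75°) ≈ 0.258819
c² ≈ 49 + 400 − 280·(0.258819) ≈ 449 − 72.4693 ≈ 376.531
c ≈ √376.531 ≈ 19.4044

c = 19.4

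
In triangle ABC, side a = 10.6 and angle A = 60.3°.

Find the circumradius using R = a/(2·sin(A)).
R = a/(2·sin(A)) = 10.6/(2·sin(60.3°))
sin(60.3°) ≈ 0.868632
R ≈ 10.6/(2·0.868632) = 10.6/1.73726 ≈ 6.10155

R = 6.102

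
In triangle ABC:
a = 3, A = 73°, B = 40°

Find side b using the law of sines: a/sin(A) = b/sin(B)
a/sin(A) = b/sin(B)  ⇒  b = a·sin(B)/sin(A) = 3·sin(40°)/sin(73°)
sin(40°) ≈ 0.642788, sin(73°) ≈ 0.956305
b ≈ 3·0.642788/0.956305 ≈ 1.92836/0.956305 ≈ 2.01647

b = 2.016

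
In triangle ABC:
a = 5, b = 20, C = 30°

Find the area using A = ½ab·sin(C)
A = ½·a·b·sin(C) = ½·5·20·sin(30°)
sin(30°) ≈ 0.5
A ≈ ½·100·0.5 = 50·0.5 ≈ 25

Area = 25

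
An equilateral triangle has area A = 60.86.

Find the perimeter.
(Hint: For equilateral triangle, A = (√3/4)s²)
A = (√3/4)s²  ⇒  s² = 4A/√3 = 4·60.86/√3 = 243.44/1.73205 ≈ 140.55
s ≈ √140.55 ≈ 11.8554
Perimeter = 3s ≈ 3·11.8554 ≈ 35.5662

Perimeter = 35.57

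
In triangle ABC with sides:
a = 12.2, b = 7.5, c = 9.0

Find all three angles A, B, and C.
Law of cosines for each angle (a² = 148.84, b² = 56.25, c² = 81):
cos(A) = (b² + c² − a²)/(2bc) = (56.25 + 81 − 148.84)/(2·7.5·9.0) = -11.59/135 ≈ -0.0858519  ⇒  A ≈ 94.925°
cos(B) = (a² + c² − b²)/(2ac) = (148.84 + 81 − 56.25)/(2·12.2·9.0) = 173.59/219.6 ≈ 0.790483  ⇒  B ≈ 37.7694°
cos(C) = (a² + b² − c²)/(2ab) = (148.84 + 56.25 − 81)/(2·12.2·7.5) = 124.09/183 ≈ 0.678087  ⇒  C ≈ 47.3056°
Check: A + B + C ≈ 180°

A = 94.93°, B = 37.77°, C = 47.31°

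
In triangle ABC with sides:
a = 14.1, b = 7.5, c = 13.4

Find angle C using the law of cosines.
c² = a² + b² − 2ab·cos(C)  ⇒  cos(C) = (a² + b² − c²)/(2ab)
cos(C) = (14.1² + 7.5² − 13.4²)/(2·14.1·7.5) = (198.81 + 56.25 − 179.56)/211.5 = 75.5/211.5 ≈ 0.356974
C = arccos(0.356974) ≈ 69.0855°

C = 69.09°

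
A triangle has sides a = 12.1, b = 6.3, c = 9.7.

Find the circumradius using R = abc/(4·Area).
First find the area with Heron's formula.
s = (12.1 + 6.3 + 9.7)/2 = 14.05
Area = √(s(s−a)(s−b)(s−c)) = √(14.05·1.95·7.75·4.35) ≈ √923.638 ≈ 30.3914
abc = 12.1·6.3·9.7 = 739.431
R = abc/(4·Area) ≈ 739.431/(4·30.3914) = 739.431/121.566 ≈ 6.08256

R = 6.083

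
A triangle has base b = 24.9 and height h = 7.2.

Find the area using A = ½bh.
A = ½·b·h = ½·24.9·7.2 = ½·179.28 = 89.64

Area = 89.64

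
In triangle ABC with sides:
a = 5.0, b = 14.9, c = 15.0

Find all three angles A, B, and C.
Law of cosines for each angle (a² = 25, b² = 222.01, c² = 225):
cos(A) = (b² + c² − a²)/(2bc) = (222.01 + 225 − 25)/(2·14.9·15.0) = 422.01/447 ≈ 0.944094  ⇒  A ≈ 19.2491°
cos(B) = (a² + c² − b²)/(2ac) = (25 + 225 − 222.01)/(2·5.0·15.0) = 27.99/150 ≈ 0.1866  ⇒  B ≈ 79.2456°
cos(C) = (a² + b² − c²)/(2ab) = (25 + 222.01 − 225)/(2·5.0·14.9) = 22.01/149 ≈ 0.147718  ⇒  C ≈ 81.5053°
Check: A + B + C ≈ 180°

A = 19.25°, B = 79.25°, C = 81.51°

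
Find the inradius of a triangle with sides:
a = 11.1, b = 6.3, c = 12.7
r = Area/s where s is the semi-perimeter.
s = (11.1 + 6.3 + 12.7)/2 = 30.1/2 = 15.05
Area = √(s(s−a)(s−b)(s−c)) = √(15.05·3.95·8.75·2.35) ≈ √1222.39 ≈ 34.9627
r ≈ 34.9627/15.05 ≈ 2.3231

r = 2.323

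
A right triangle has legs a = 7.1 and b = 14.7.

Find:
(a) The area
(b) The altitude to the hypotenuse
(a) The legs are perpendicular, so Area = ½·a·b = ½·7.1·14.7 = ½·104.37 = 52.185
(b) Hypotenuse c = √(a² + b²) = √(50.41 + 216.09) = √266.5 ≈ 16.3248
    Area = ½·c·h_c  ⇒  h_c = 2·Area/c = 104.37/16.3248 ≈ 6.39333

Area = 52.185, h_c = 6.393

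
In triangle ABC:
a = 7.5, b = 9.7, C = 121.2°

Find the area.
Two sides and the included angle (SAS): A = ½·a·b·sin(C) = ½·7.5·9.7·sin(121.2°)
sin(121.2°) ≈ 0.855364
A ≈ ½·72.75·0.855364 = 36.375·0.855364 ≈ 31.1139

Area = 31.11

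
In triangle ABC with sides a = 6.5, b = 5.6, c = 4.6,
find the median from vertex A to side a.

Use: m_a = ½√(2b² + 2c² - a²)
m_a = ½√(2·5.6² + 2·4.6² − 6.5²) = ½√(2·31.36 + 2·21.16 − 42.25) = ½√(62.72 + 42.32 − 42.25) = ½√62.79
√62.79 ≈ 7.92401, so m_a ≈ 3.96201

m_a = 3.962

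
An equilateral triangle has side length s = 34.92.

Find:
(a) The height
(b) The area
(a) The height splits the triangle into two 30-60-90 halves: h = s·√3/2 = 34.92·1.73205/2 ≈ 60.4832/2 ≈ 30.2416
(b) Area = (√3/4)·s² = (√3/4)·34.92² = (√3/4)·1219.4064 ≈ 0.433013·1219.4064 ≈ 528.018

Height = 30.24, Area = 528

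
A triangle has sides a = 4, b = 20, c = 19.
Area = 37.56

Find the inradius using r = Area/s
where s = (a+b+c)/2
s = (4 + 20 + 19)/2 = 43/2 = 21.5
r = Area/s = 37.56/21.5 ≈ 1.74698

r = 1.747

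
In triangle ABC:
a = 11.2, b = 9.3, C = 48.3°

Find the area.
Two sides and the included angle (SAS): A = ½·a·b·sin(C) = ½·11.2·9.3·sin(48.3°)
sin(48.3°) ≈ 0.746638
A ≈ ½·104.16·0.746638 = 52.08·0.746638 ≈ 38.8849

Area = 38.88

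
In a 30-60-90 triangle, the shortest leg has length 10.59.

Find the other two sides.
In a 30-60-90 triangle the sides are in ratio 1 : √3 : 2 (short leg : long leg : hypotenuse).
Long leg = 10.59·√3 ≈ 10.59·1.73205 ≈ 18.3424
Hypotenuse = 2·10.59 = 21.18

Long leg = 10.59√3 = 18.34, Hypotenuse = 21.18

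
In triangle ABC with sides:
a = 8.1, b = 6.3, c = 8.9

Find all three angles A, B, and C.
Law of cosines for each angle (a² = 65.61, b² = 39.69, c² = 79.21):
cos(A) = (b² + c² − a²)/(2bc) = (39.69 + 79.21 − 65.61)/(2·6.3·8.9) = 53.29/112.14 ≈ 0.47521  ⇒  A ≈ 61.627°
cos(B) = (a² + c² − b²)/(2ac) = (65.61 + 79.21 − 39.69)/(2·8.1·8.9) = 105.13/144.18 ≈ 0.729158  ⇒  B ≈ 43.1841°
cos(C) = (a² + b² − c²)/(2ab) = (65.61 + 39.69 − 79.21)/(2·8.1·6.3) = 26.09/102.06 ≈ 0.255634  ⇒  C ≈ 75.1888°
Check: A + B + C ≈ 180°

A = 61.63°, B = 43.18°, C = 75.19°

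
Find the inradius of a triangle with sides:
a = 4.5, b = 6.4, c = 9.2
r = Area/s where s is the semi-perimeter.
s = (4.5 + 6.4 + 9.2)/2 = 20.1/2 = 10.05
Area = √(s(s−a)(s−b)(s−c)) = √(10.05·5.55·3.65·0.85) ≈ √173.05 ≈ 13.1548
r ≈ 13.1548/10.05 ≈ 1.30894

r = 1.309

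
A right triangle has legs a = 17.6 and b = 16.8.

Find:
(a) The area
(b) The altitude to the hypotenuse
(a) The legs are perpendicular, so Area = ½·a·b = ½·17.6·16.8 = ½·295.68 = 147.84
(b) Hypotenuse c = √(a² + b²) = √(309.76 + 282.24) = √592 ≈ 24.3311
    Area = ½·c·h_c  ⇒  h_c = 2·Area/c = 295.68/24.3311 ≈ 12.1524

Area = 147.84, h_c = 12.15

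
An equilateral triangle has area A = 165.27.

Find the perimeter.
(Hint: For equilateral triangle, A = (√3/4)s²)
A = (√3/4)s²  ⇒  s² = 4A/√3 = 4·165.27/√3 = 661.08/1.73205 ≈ 381.675
s ≈ √381.675 ≈ 19.5365
Perimeter = 3s ≈ 3·19.5365 ≈ 58.6095

Perimeter = 58.61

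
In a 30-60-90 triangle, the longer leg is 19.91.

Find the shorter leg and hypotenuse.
In a 30-60-90 triangle the sides are in ratio 1 : √3 : 2, so short leg = long leg/√3 and hypotenuse = 2·(short leg).
Short leg = 19.91/√3 ≈ 19.91/1.73205 ≈ 11.495
Hypotenuse = 2·11.495 ≈ 22.9901

Short leg = 11.5, Hypotenuse = 22.99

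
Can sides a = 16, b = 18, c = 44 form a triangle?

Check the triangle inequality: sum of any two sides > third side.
a + b vs c: 16 + 18 = 34 ≤ 44  ✗
a + c vs b: 16 + 44 = 60 > 18  ✓
b + c vs a: 18 + 44 = 62 > 16  ✓

No: 16 + 18 = 34 is not > 44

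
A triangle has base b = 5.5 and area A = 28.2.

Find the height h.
A = ½·b·h  ⇒  h = 2A/b = 2·28.2/5.5 = 56.4/5.5 ≈ 10.2545

h = 10.25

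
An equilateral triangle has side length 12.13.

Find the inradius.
r = Area/s with s the semi-perimeter.
Area = (√3/4)·12.13² = (√3/4)·147.1369 ≈ 0.433013·147.1369 ≈ 63.7121
s = 3·12.13/2 = 18.195
r ≈ 63.7121/18.195 ≈ 3.50163
(Equivalently r = side/(2√3) = 12.13/3.4641 ≈ 3.50163.)

r = 3.502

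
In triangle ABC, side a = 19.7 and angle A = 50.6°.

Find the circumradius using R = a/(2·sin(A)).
R = a/(2·sin(A)) = 19.7/(2·sin(50.6°))
sin(50.6°) ≈ 0.772734
R ≈ 19.7/(2·0.772734) = 19.7/1.54547 ≈ 12.747

R = 12.75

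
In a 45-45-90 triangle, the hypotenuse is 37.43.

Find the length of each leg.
In a 45-45-90 triangle hypotenuse = leg·√2, so leg = hypotenuse/√2.
Leg = 37.43/√2 ≈ 37.43/1.41421 ≈ 26.467

Each leg = 26.47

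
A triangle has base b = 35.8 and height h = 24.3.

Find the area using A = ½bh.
A = ½·b·h = ½·35.8·24.3 = ½·869.94 = 434.97

Area = 434.97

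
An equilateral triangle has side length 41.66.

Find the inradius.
r = Area/s with s the semi-perimeter.
Area = (√3/4)·41.66² = (√3/4)·1735.5556 ≈ 0.433013·1735.5556 ≈ 751.518
s = 3·41.66/2 = 62.49
r ≈ 751.518/62.49 ≈ 12.0262
(Equivalently r = side/(2√3) = 41.66/3.4641 ≈ 12.0262.)

r = 12.03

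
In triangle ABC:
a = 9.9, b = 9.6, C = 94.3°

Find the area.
Two sides and the included angle (SAS): A = ½·a·b·sin(C) = ½·9.9·9.6·sin(94.3°)
sin(94.3°) ≈ 0.997185
A ≈ ½·95.04·0.997185 = 47.52·0.997185 ≈ 47.3862

Area = 47.39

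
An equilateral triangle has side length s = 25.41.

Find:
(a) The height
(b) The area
(a) The height splits the triangle into two 30-60-90 halves: h = s·√3/2 = 25.41·1.73205/2 ≈ 44.0114/2 ≈ 22.0057
(b) Area = (√3/4)·s² = (√3/4)·25.41² = (√3/4)·645.6681 ≈ 0.433013·645.6681 ≈ 279.582

Height = 22.01, Area = 279.6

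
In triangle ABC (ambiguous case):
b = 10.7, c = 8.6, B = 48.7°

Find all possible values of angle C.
b/sin(B) = c/sin(C)  ⇒  sin(C) = c·sin(B)/b = 8.6·sin(48.7°)/10.7
sin(48.7°) ≈ 0.751264
sin(C) ≈ 8.6·0.751264/10.7 ≈ 6.46087/10.7 ≈ 0.60382
Candidate 1: C₁ = arcsin(0.60382) ≈ 37.144°  →  A = 180° − 48.7° − 37.144° ≈ 94.156° > 0, valid
Candidate 2: C₂ = 180° − C₁ ≈ 142.856°  →  A = 180° − 48.7° − 142.856° ≈ -11.556° ≤ 0, not a valid triangle

C = 37.14° (one solution)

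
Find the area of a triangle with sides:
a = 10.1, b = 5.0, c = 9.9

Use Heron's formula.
s = (10.1 + 5.0 + 9.9)/2 = 25/2 = 12.5
s − a = 2.4, s − b = 7.5, s − c = 2.6
s(s−a)(s−b)(s−c) = 12.5·2.4·7.5·2.6 ≈ 585
Area = √585 ≈ 24.1868

Area = 24.19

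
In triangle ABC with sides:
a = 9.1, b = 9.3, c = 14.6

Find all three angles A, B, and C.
Law of cosines for each angle (a² = 82.81, b² = 86.49, c² = 213.16):
cos(A) = (b² + c² − a²)/(2bc) = (86.49 + 213.16 − 82.81)/(2·9.3·14.6) = 216.84/271.56 ≈ 0.798498  ⇒  A ≈ 37.0131°
cos(B) = (a² + c² − b²)/(2ac) = (82.81 + 213.16 − 86.49)/(2·9.1·14.6) = 209.48/265.72 ≈ 0.788349  ⇒  B ≈ 37.9685°
cos(C) = (a² + b² − c²)/(2ab) = (82.81 + 86.49 − 213.16)/(2·9.1·9.3) = -43.86/169.26 ≈ -0.259128  ⇒  C ≈ 105.018°
Check: A + B + C ≈ 180°

A = 37.01°, B = 37.97°, C = 105°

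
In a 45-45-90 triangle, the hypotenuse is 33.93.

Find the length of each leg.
In a 45-45-90 triangle hypotenuse = leg·√2, so leg = hypotenuse/√2.
Leg = 33.93/√2 ≈ 33.93/1.41421 ≈ 23.9921

Each leg = 23.99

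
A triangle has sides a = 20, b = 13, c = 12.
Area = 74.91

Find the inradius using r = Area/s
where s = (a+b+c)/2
s = (20 + 13 + 12)/2 = 45/2 = 22.5
r = Area/s = 74.91/22.5 ≈ 3.32933

r = 3.329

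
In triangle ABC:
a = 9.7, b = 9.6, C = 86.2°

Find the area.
Two sides and the included angle (SAS): A = ½·a·b·sin(C) = ½·9.7·9.6·sin(86.2°)
sin(86.2°) ≈ 0.997801
A ≈ ½·93.12·0.997801 = 46.56·0.997801 ≈ 46.4576

Area = 46.46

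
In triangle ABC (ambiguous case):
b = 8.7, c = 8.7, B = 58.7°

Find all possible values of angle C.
b/sin(B) = c/sin(C)  ⇒  sin(C) = c·sin(B)/b = 8.7·sin(58.7°)/8.7
sin(58.7°) ≈ 0.854459
sin(C) ≈ 8.7·0.854459/8.7 ≈ 7.43379/8.7 ≈ 0.854459
Candidate 1: C₁ = arcsin(0.854459) ≈ 58.7°  →  A = 180° − 58.7° − 58.7° ≈ 62.6° > 0, valid
Candidate 2: C₂ = 180° − C₁ ≈ 121.3°  →  A = 180° − 58.7° − 121.3° ≈ 0° ≤ 0, not a valid triangle

C = 58.7° (one solution)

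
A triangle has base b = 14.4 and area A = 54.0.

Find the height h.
A = ½·b·h  ⇒  h = 2A/b = 2·54.0/14.4 = 108/14.4 ≈ 7.5

h = 7.5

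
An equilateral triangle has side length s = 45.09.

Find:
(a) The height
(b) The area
(a) The height splits the triangle into two 30-60-90 halves: h = s·√3/2 = 45.09·1.73205/2 ≈ 78.0982/2 ≈ 39.0491
(b) Area = (√3/4)·s² = (√3/4)·45.09² = (√3/4)·2033.1081 ≈ 0.433013·2033.1081 ≈ 880.362

Height = 39.05, Area = 880.4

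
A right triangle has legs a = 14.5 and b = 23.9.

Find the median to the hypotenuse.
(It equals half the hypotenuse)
Hypotenuse c = √(a² + b²) = √(210.25 + 571.21) = √781.46 ≈ 27.9546
Median to hypotenuse = c/2 ≈ 27.9546/2 ≈ 13.9773

Median = 13.98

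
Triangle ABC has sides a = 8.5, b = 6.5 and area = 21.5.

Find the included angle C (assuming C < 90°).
Area = ½·a·b·sin(C)  ⇒  sin(C) = 2·Area/(a·b) = 2·21.5/(8.5·6.5) = 43/55.25 ≈ 0.778281
C = arcsin(0.778281) ≈ 51.1034° (taking the acute solution since C < 90°)

C = 51.1°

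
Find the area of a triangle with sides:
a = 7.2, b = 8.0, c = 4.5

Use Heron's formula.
s = (7.2 + 8.0 + 4.5)/2 = 19.7/2 = 9.85
s − a = 2.65, s − b = 1.85, s − c = 5.35
s(s−a)(s−b)(s−c) = 9.85·2.65·1.85·5.35 ≈ 258.349
Area = √258.349 ≈ 16.0733

Area = 16.07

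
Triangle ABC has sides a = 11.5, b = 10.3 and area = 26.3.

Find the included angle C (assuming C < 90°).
Area = ½·a·b·sin(C)  ⇒  sin(C) = 2·Area/(a·b) = 2·26.3/(11.5·10.3) = 52.6/118.45 ≈ 0.444069
C = arcsin(0.444069) ≈ 26.3638° (taking the acute solution since C < 90°)

C = 26.36°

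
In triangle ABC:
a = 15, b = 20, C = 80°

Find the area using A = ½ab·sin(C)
A = ½·a·b·sin(C) = ½·15·20·sin(80°)
sin(80°) ≈ 0.984808
A ≈ ½·300·0.984808 = 150·0.984808 ≈ 147.721

Area = 147.7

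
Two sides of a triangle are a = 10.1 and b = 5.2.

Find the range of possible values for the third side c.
Triangle inequality: |a − b| < c < a + b
|a − b| = |10.1 − 5.2| = 4.9
a + b = 10.1 + 5.2 = 15.3

4.9 < c < 15.3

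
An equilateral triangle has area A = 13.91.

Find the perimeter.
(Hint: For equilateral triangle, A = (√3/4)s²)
A = (√3/4)s²  ⇒  s² = 4A/√3 = 4·13.91/√3 = 55.64/1.73205 ≈ 32.1238
s ≈ √32.1238 ≈ 5.66778
Perimeter = 3s ≈ 3·5.66778 ≈ 17.0034

Perimeter = 17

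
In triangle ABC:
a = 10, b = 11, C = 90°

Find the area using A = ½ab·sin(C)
A = ½·a·b·sin(C) = ½·10·11·sin(90°)
sin(90°) ≈ 1
A ≈ ½·110·1 = 55·1 ≈ 55

Area = 55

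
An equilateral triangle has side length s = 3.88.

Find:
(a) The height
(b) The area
(a) The height splits the triangle into two 30-60-90 halves: h = s·√3/2 = 3.88·1.73205/2 ≈ 6.72036/2 ≈ 3.36018
(b) Area = (√3/4)·s² = (√3/4)·3.88² = (√3/4)·15.0544 ≈ 0.433013·15.0544 ≈ 6.51875

Height = 3.36, Area = 6.519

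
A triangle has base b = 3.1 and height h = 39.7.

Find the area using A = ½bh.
A = ½·b·h = ½·3.1·39.7 = ½·123.07 = 61.535

Area = 61.535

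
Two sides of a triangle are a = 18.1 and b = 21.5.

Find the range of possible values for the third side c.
Triangle inequality: |a − b| < c < a + b
|a − b| = |18.1 − 21.5| = 3.4
a + b = 18.1 + 21.5 = 39.6

3.4 < c < 39.6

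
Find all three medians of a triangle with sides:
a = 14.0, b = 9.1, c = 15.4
Median formula: m_a = ½√(2b² + 2c² − a²) (and cyclically). a² = 196, b² = 82.81, c² = 237.16.
m_a = ½√(2·82.81 + 2·237.16 − 196) = ½√443.94 ≈ ½·21.0699 ≈ 10.5349
m_b = ½√(2·196 + 2·237.16 − 82.81) = ½√783.51 ≈ ½·27.9912 ≈ 13.9956
m_c = ½√(2·196 + 2·82.81 − 237.16) = ½√320.46 ≈ ½·17.9014 ≈ 8.9507

m_a = 10.53, m_b = 14, m_c = 8.951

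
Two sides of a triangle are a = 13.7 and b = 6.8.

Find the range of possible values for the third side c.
Triangle inequality: |a − b| < c < a + b
|a − b| = |13.7 − 6.8| = 6.9
a + b = 13.7 + 6.8 = 20.5

6.9 < c < 20.5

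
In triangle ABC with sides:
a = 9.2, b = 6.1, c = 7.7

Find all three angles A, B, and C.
Law of cosines for each angle (a² = 84.64, b² = 37.21, c² = 59.29):
cos(A) = (b² + c² − a²)/(2bc) = (37.21 + 59.29 − 84.64)/(2·6.1·7.7) = 11.86/93.94 ≈ 0.126251  ⇒  A ≈ 82.747°
cos(B) = (a² + c² − b²)/(2ac) = (84.64 + 59.29 − 37.21)/(2·9.2·7.7) = 106.72/141.68 ≈ 0.753247  ⇒  B ≈ 41.1276°
cos(C) = (a² + b² − c²)/(2ab) = (84.64 + 37.21 − 59.29)/(2·9.2·6.1) = 62.56/112.24 ≈ 0.557377  ⇒  C ≈ 56.1254°
Check: A + B + C ≈ 180°

A = 82.75°, B = 41.13°, C = 56.13°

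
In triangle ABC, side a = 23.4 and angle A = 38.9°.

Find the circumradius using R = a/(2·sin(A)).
R = a/(2·sin(A)) = 23.4/(2·sin(38.9°))
sin(38.9°) ≈ 0.627963
R ≈ 23.4/(2·0.627963) = 23.4/1.25593 ≈ 18.6317

R = 18.63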